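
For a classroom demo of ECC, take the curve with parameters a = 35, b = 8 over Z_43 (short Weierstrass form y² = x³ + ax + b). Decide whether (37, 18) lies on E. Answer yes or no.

no

y² = 18² ≡ 23; x³ + 35x + 8 = 51956 ≡ 12 (mod 43). 23 ≠ 12.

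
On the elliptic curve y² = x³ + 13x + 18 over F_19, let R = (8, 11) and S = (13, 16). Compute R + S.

(18, 17)

(8, 11) + (13, 16). λ = (16 - 11)/(13 - 8) ≡ 5/5 mod 19. 5⁻¹ ≡ 4 (mod 19) since 5·4 = 20 ≡ 1, so λ ≡ 1.
  x = λ² - 8 - 13 = 1 - 21 ≡ 18; y = λ·(8 - 18) - 11 ≡ 17. → (18, 17)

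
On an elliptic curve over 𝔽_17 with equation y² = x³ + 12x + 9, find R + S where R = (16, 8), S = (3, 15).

(16, 8) + (3, 15). λ = (15 - 8)/(3 - 16) ≡ 7/4 mod 17. 4⁻¹ ≡ 13 (mod 17), so λ ≡ 6.
  x = λ² - 16 - 3 = 36 - 19 ≡ 0; y = λ·(16 - 0) - 8 ≡ 3. → (0, 3)

(0, 3)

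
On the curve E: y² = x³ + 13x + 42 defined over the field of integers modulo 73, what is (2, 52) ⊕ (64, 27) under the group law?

(55, 20)

(2, 52) + (64, 27). λ = (27 - 52)/(64 - 2) ≡ 48/62 mod 73. 62⁻¹ ≡ 53 (mod 73), so λ ≡ 62.
  x = λ² - 2 - 64 = 3844 - 66 ≡ 55; y = λ·(2 - 55) - 52 ≡ 20. → (55, 20)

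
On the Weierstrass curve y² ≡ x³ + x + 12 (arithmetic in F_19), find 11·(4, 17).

(8, 0)

Write Q = (4, 17).
Double-and-add on 11 = (1011)₂. Start with Q = (4, 17) for the leading 1-bit.
double: tangent at (4, 17): λ = (3·4² + 1)/(2·17) ≡ 11/15. 15⁻¹ ≡ 14 (mod 19), so λ ≡ 11·14 ≡ 2.
  x = λ² - 4 - 4 = 4 - 8 ≡ 15; y = λ·(4 - 15) - 17 ≡ 18. → (15, 18)
double: tangent at (15, 18): λ = (3·15² + 1)/(2·18) ≡ 11/17. 17⁻¹ ≡ 9 (mod 19), so λ ≡ 11·9 ≡ 4.
  x = λ² - 15 - 15 = 16 - 30 ≡ 5; y = λ·(15 - 5) - 18 ≡ 3. → (5, 3)
add Q: (5, 3) + (4, 17). λ = (17 - 3)/(4 - 5) ≡ 14/18 mod 19. 18⁻¹ ≡ 18 (mod 19), so λ ≡ 5.
  x = λ² - 5 - 4 = 25 - 9 ≡ 16; y = λ·(5 - 16) - 3 ≡ 18. → (16, 18)
double: tangent at (16, 18): λ = (3·16² + 1)/(2·18) ≡ 9/17. 17⁻¹ ≡ 9 (mod 19), so λ ≡ 9·9 ≡ 5.
  x = λ² - 16 - 16 = 25 - 32 ≡ 12; y = λ·(16 - 12) - 18 ≡ 2. → (12, 2)
add Q: (12, 2) + (4, 17). λ = (17 - 2)/(4 - 12) ≡ 15/11 mod 19. 11⁻¹ ≡ 7 (mod 19), so λ ≡ 10.
  x = λ² - 12 - 4 = 100 - 16 ≡ 8; y = λ·(12 - 8) - 2 ≡ 0. → (8, 0)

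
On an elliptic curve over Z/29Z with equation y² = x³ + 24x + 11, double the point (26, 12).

(1, 23)

tangent at (26, 12): λ = (3·26² + 24)/(2·12) ≡ 22/24. 24⁻¹ ≡ 23 (mod 29) since 24·23 = 552 ≡ 1, so λ ≡ 22·23 ≡ 13.
  x = λ² - 26 - 26 = 169 - 52 ≡ 1; y = λ·(26 - 1) - 12 ≡ 23. → (1, 23)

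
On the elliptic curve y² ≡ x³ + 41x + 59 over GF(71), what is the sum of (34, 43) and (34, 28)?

The two points share x = 34 and their y-coordinates satisfy 43 + 28 ≡ 0 (mod 71), so they are inverses. Their sum is ∞.

O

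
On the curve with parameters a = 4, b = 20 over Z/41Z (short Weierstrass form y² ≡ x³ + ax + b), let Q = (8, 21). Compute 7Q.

Repeated addition: build up to 7Q.
2Q: tangent at (8, 21): λ = (3·8² + 4)/(2·21) ≡ 32/1. 1⁻¹ ≡ 1 (mod 41), so λ ≡ 32·1 ≡ 32.
  x = λ² - 8 - 8 = 1024 - 16 ≡ 24; y = λ·(8 - 24) - 21 ≡ 0. → (24, 0)
3Q: (24, 0) + (8, 21). λ = (21 - 0)/(8 - 24) ≡ 21/25 mod 41. 25⁻¹ ≡ 23 (mod 41), so λ ≡ 32.
  x = λ² - 24 - 8 = 1024 - 32 ≡ 8; y = λ·(24 - 8) - 0 ≡ 20. → (8, 20)
4Q: (8, 20) + (8, 21): same x and y₁ ≡ -y₂, so the sum is ∞.
5Q: ∞ + (8, 21) = (8, 21) (identity).
6Q: tangent at (8, 21): λ = (3·8² + 4)/(2·21) ≡ 32/1. 1⁻¹ ≡ 1 (mod 41), so λ ≡ 32·1 ≡ 32.
  x = λ² - 8 - 8 = 1024 - 16 ≡ 24; y = λ·(8 - 24) - 21 ≡ 0. → (24, 0)
7Q: (24, 0) + (8, 21). λ = (21 - 0)/(8 - 24) ≡ 21/25 mod 41. 25⁻¹ ≡ 23 (mod 41), so λ ≡ 32.
  x = λ² - 24 - 8 = 1024 - 32 ≡ 8; y = λ·(24 - 8) - 0 ≡ 20. → (8, 20)

(8, 20)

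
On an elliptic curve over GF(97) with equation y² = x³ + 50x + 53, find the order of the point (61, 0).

2P: (61, 0) + (61, 0): same x and y₁ ≡ -y₂, so the sum is O.
2P = O, so the order is 2.

2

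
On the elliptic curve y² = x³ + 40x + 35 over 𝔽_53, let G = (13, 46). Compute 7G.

(51, 0)

Repeated addition: build up to 7G.
2G: tangent at (13, 46): λ = (3·13² + 40)/(2·46) ≡ 17/39. 39⁻¹ ≡ 34 (mod 53), so λ ≡ 17·34 ≡ 48.
  x = λ² - 13 - 13 = 2304 - 26 ≡ 52; y = λ·(13 - 52) - 46 ≡ 43. → (52, 43)
3G: (52, 43) + (13, 46). λ = (46 - 43)/(13 - 52) ≡ 3/14 mod 53. 14⁻¹ ≡ 19 (mod 53), so λ ≡ 4.
  x = λ² - 52 - 13 = 16 - 65 ≡ 4; y = λ·(52 - 4) - 43 ≡ 43. → (4, 43)
4G: (4, 43) + (13, 46). λ = (46 - 43)/(13 - 4) ≡ 3/9 mod 53. 9⁻¹ ≡ 6 (mod 53) since 9·6 = 54 ≡ 1, so λ ≡ 18.
  x = λ² - 4 - 13 = 324 - 17 ≡ 42; y = λ·(4 - 42) - 43 ≡ 15. → (42, 15)
5G: (42, 15) + (13, 46). λ = (46 - 15)/(13 - 42) ≡ 31/24 mod 53. 24⁻¹ ≡ 42 (mod 53), so λ ≡ 30.
  x = λ² - 42 - 13 = 900 - 55 ≡ 50; y = λ·(42 - 50) - 15 ≡ 10. → (50, 10)
6G: (50, 10) + (13, 46). λ = (46 - 10)/(13 - 50) ≡ 36/16 mod 53. 16⁻¹ ≡ 10 (mod 53), so λ ≡ 42.
  x = λ² - 50 - 13 = 1764 - 63 ≡ 5; y = λ·(50 - 5) - 10 ≡ 25. → (5, 25)
7G: (5, 25) + (13, 46). λ = (46 - 25)/(13 - 5) ≡ 21/8 mod 53. 8⁻¹ ≡ 20 (mod 53), so λ ≡ 49.
  x = λ² - 5 - 13 = 2401 - 18 ≡ 51; y = λ·(5 - 51) - 25 ≡ 0. → (51, 0)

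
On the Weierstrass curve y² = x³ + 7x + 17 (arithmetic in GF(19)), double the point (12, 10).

tangent at (12, 10): λ = (3·12² + 7)/(2·10) ≡ 2/1. 1⁻¹ ≡ 1 (mod 19) since 1·1 = 1 ≡ 1, so λ ≡ 2·1 ≡ 2.
  x = λ² - 12 - 12 = 4 - 24 ≡ 18; y = λ·(12 - 18) - 10 ≡ 16. → (18, 16)

(18, 16)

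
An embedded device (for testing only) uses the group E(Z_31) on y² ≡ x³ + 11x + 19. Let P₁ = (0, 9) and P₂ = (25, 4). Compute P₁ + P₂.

(11, 18)

(0, 9) + (25, 4). λ = (4 - 9)/(25 - 0) ≡ 26/25 mod 31. 25⁻¹ ≡ 5 (mod 31), so λ ≡ 6.
  x = λ² - 0 - 25 = 36 - 25 ≡ 11; y = λ·(0 - 11) - 9 ≡ 18. → (11, 18)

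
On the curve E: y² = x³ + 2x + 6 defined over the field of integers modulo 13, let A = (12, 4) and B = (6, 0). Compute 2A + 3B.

First 2A:
Repeated addition: build up to 2A.
2A: tangent at (12, 4): λ = (3·12² + 2)/(2·4) ≡ 5/8. 8⁻¹ ≡ 5 (mod 13) since 8·5 = 40 ≡ 1, so λ ≡ 5·5 ≡ 12.
  x = λ² - 12 - 12 = 144 - 24 ≡ 3; y = λ·(12 - 3) - 4 ≡ 0. → (3, 0)
2A = (3, 0).
Next 3B:
Repeated addition: build up to 3B.
2B: (6, 0) + (6, 0): same x and y₁ ≡ -y₂, so the sum is ∞.
3B: ∞ + (6, 0) = (6, 0) (identity).
3B = (6, 0).
Finally 2A + 3B:
(3, 0) + (6, 0). λ = (0 - 0)/(6 - 3) ≡ 0/3 mod 13. 3⁻¹ ≡ 9 (mod 13) since 3·9 = 27 ≡ 1, so λ ≡ 0.
  x = λ² - 3 - 6 = 0 - 9 ≡ 4; y = λ·(3 - 4) - 0 ≡ 0. → (4, 0)

(4, 0)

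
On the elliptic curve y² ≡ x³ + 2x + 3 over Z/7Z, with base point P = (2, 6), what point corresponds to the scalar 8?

(3, 1)

Double-and-add on 8 = (1000)₂. Start with P = (2, 6) for the leading 1-bit.
double: tangent at (2, 6): λ = (3·2² + 2)/(2·6) ≡ 0/5. 5⁻¹ ≡ 3 (mod 7), so λ ≡ 0·3 ≡ 0.
  x = λ² - 2 - 2 = 0 - 4 ≡ 3; y = λ·(2 - 3) - 6 ≡ 1. → (3, 1)
double: tangent at (3, 1): λ = (3·3² + 2)/(2·1) ≡ 1/2. 2⁻¹ ≡ 4 (mod 7) since 2·4 = 8 ≡ 1, so λ ≡ 1·4 ≡ 4.
  x = λ² - 3 - 3 = 16 - 6 ≡ 3; y = λ·(3 - 3) - 1 ≡ 6. → (3, 6)
double: tangent at (3, 6): λ = (3·3² + 2)/(2·6) ≡ 1/5. 5⁻¹ ≡ 3 (mod 7), so λ ≡ 1·3 ≡ 3.
  x = λ² - 3 - 3 = 9 - 6 ≡ 3; y = λ·(3 - 3) - 6 ≡ 1. → (3, 1)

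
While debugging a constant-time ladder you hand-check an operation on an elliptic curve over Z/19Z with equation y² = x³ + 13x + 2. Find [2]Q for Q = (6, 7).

(12, 9)

tangent at (6, 7): λ = (3·6² + 13)/(2·7) ≡ 7/14. 14⁻¹ ≡ 15 (mod 19) since 14·15 = 210 ≡ 1, so λ ≡ 7·15 ≡ 10.
  x = λ² - 6 - 6 = 100 - 12 ≡ 12; y = λ·(6 - 12) - 7 ≡ 9. → (12, 9)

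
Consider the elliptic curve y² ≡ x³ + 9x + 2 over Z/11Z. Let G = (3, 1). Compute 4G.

Repeated addition: build up to 4G.
2G: tangent at (3, 1): λ = (3·3² + 9)/(2·1) ≡ 3/2. 2⁻¹ ≡ 6 (mod 11), so λ ≡ 3·6 ≡ 7.
  x = λ² - 3 - 3 = 49 - 6 ≡ 10; y = λ·(3 - 10) - 1 ≡ 5. → (10, 5)
3G: (10, 5) + (3, 1). λ = (1 - 5)/(3 - 10) ≡ 7/4 mod 11. 4⁻¹ ≡ 3 (mod 11), so λ ≡ 10.
  x = λ² - 10 - 3 = 100 - 13 ≡ 10; y = λ·(10 - 10) - 5 ≡ 6. → (10, 6)
4G: (10, 6) + (3, 1). λ = (1 - 6)/(3 - 10) ≡ 6/4 mod 11. 4⁻¹ ≡ 3 (mod 11), so λ ≡ 7.
  x = λ² - 10 - 3 = 49 - 13 ≡ 3; y = λ·(10 - 3) - 6 ≡ 10. → (3, 10)

(3, 10)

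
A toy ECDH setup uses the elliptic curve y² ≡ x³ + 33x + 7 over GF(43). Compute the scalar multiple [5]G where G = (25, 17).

Double-and-add on 5 = (101)₂. Start with G = (25, 17) for the leading 1-bit.
double: tangent at (25, 17): λ = (3·25² + 33)/(2·17) ≡ 16/34. 34⁻¹ ≡ 19 (mod 43) since 34·19 = 646 ≡ 1, so λ ≡ 16·19 ≡ 3.
  x = λ² - 25 - 25 = 9 - 50 ≡ 2; y = λ·(25 - 2) - 17 ≡ 9. → (2, 9)
double: tangent at (2, 9): λ = (3·2² + 33)/(2·9) ≡ 2/18. 18⁻¹ ≡ 12 (mod 43), so λ ≡ 2·12 ≡ 24.
  x = λ² - 2 - 2 = 576 - 4 ≡ 13; y = λ·(2 - 13) - 9 ≡ 28. → (13, 28)
add G: (13, 28) + (25, 17). λ = (17 - 28)/(25 - 13) ≡ 32/12 mod 43. 12⁻¹ ≡ 18 (mod 43), so λ ≡ 17.
  x = λ² - 13 - 25 = 289 - 38 ≡ 36; y = λ·(13 - 36) - 28 ≡ 11. → (36, 11)

(36, 11)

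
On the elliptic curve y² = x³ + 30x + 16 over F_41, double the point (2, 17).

tangent at (2, 17): λ = (3·2² + 30)/(2·17) ≡ 1/34. 34⁻¹ ≡ 35 (mod 41) since 34·35 = 1190 ≡ 1, so λ ≡ 1·35 ≡ 35.
  x = λ² - 2 - 2 = 1225 - 4 ≡ 32; y = λ·(2 - 32) - 17 ≡ 40. → (32, 40)

(32, 40)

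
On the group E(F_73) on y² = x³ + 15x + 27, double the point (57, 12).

(55, 35)

tangent at (57, 12): λ = (3·57² + 15)/(2·12) ≡ 53/24. 24⁻¹ ≡ 70 (mod 73), so λ ≡ 53·70 ≡ 60.
  x = λ² - 57 - 57 = 3600 - 114 ≡ 55; y = λ·(57 - 55) - 12 ≡ 35. → (55, 35)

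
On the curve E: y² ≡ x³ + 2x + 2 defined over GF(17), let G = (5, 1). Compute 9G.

(7, 6)

Repeated addition: build up to 9G.
2G: tangent at (5, 1): λ = (3·5² + 2)/(2·1) ≡ 9/2. 2⁻¹ ≡ 9 (mod 17), so λ ≡ 9·9 ≡ 13.
  x = λ² - 5 - 5 = 169 - 10 ≡ 6; y = λ·(5 - 6) - 1 ≡ 3. → (6, 3)
3G: (6, 3) + (5, 1). λ = (1 - 3)/(5 - 6) ≡ 15/16 mod 17. 16⁻¹ ≡ 16 (mod 17), so λ ≡ 2.
  x = λ² - 6 - 5 = 4 - 11 ≡ 10; y = λ·(6 - 10) - 3 ≡ 6. → (10, 6)
4G: (10, 6) + (5, 1). λ = (1 - 6)/(5 - 10) ≡ 12/12 mod 17. 12⁻¹ ≡ 10 (mod 17) since 12·10 = 120 ≡ 1, so λ ≡ 1.
  x = λ² - 10 - 5 = 1 - 15 ≡ 3; y = λ·(10 - 3) - 6 ≡ 1. → (3, 1)
5G: (3, 1) + (5, 1). λ = (1 - 1)/(5 - 3) ≡ 0/2 mod 17. 2⁻¹ ≡ 9 (mod 17), so λ ≡ 0.
  x = λ² - 3 - 5 = 0 - 8 ≡ 9; y = λ·(3 - 9) - 1 ≡ 16. → (9, 16)
6G: (9, 16) + (5, 1). λ = (1 - 16)/(5 - 9) ≡ 2/13 mod 17. 13⁻¹ ≡ 4 (mod 17) since 13·4 = 52 ≡ 1, so λ ≡ 8.
  x = λ² - 9 - 5 = 64 - 14 ≡ 16; y = λ·(9 - 16) - 16 ≡ 13. → (16, 13)
7G: (16, 13) + (5, 1). λ = (1 - 13)/(5 - 16) ≡ 5/6 mod 17. 6⁻¹ ≡ 3 (mod 17) since 6·3 = 18 ≡ 1, so λ ≡ 15.
  x = λ² - 16 - 5 = 225 - 21 ≡ 0; y = λ·(16 - 0) - 13 ≡ 6. → (0, 6)
8G: (0, 6) + (5, 1). λ = (1 - 6)/(5 - 0) ≡ 12/5 mod 17. 5⁻¹ ≡ 7 (mod 17), so λ ≡ 16.
  x = λ² - 0 - 5 = 256 - 5 ≡ 13; y = λ·(0 - 13) - 6 ≡ 7. → (13, 7)
9G: (13, 7) + (5, 1). λ = (1 - 7)/(5 - 13) ≡ 11/9 mod 17. 9⁻¹ ≡ 2 (mod 17) since 9·2 = 18 ≡ 1, so λ ≡ 5.
  x = λ² - 13 - 5 = 25 - 18 ≡ 7; y = λ·(13 - 7) - 7 ≡ 6. → (7, 6)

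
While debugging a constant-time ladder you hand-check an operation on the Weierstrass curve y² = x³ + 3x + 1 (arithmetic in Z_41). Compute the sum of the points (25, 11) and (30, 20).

(4, 35)

(25, 11) + (30, 20). λ = (20 - 11)/(30 - 25) ≡ 9/5 mod 41. 5⁻¹ ≡ 33 (mod 41), so λ ≡ 10.
  x = λ² - 25 - 30 = 100 - 55 ≡ 4; y = λ·(25 - 4) - 11 ≡ 35. → (4, 35)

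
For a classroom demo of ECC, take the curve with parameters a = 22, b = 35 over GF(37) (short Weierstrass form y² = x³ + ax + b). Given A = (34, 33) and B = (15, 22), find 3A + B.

(22, 17)

First 3A:
Repeated addition: build up to 3A.
2A: tangent at (34, 33): λ = (3·34² + 22)/(2·33) ≡ 12/29. 29⁻¹ ≡ 23 (mod 37), so λ ≡ 12·23 ≡ 17.
  x = λ² - 34 - 34 = 289 - 68 ≡ 36; y = λ·(34 - 36) - 33 ≡ 7. → (36, 7)
3A: (36, 7) + (34, 33). λ = (33 - 7)/(34 - 36) ≡ 26/35 mod 37. 35⁻¹ ≡ 18 (mod 37) since 35·18 = 630 ≡ 1, so λ ≡ 24.
  x = λ² - 36 - 34 = 576 - 70 ≡ 25; y = λ·(36 - 25) - 7 ≡ 35. → (25, 35)
3A = (25, 35).
Finally 3A + B:
(25, 35) + (15, 22). λ = (22 - 35)/(15 - 25) ≡ 24/27 mod 37. 27⁻¹ ≡ 11 (mod 37) since 27·11 = 297 ≡ 1, so λ ≡ 5.
  x = λ² - 25 - 15 = 25 - 40 ≡ 22; y = λ·(25 - 22) - 35 ≡ 17. → (22, 17)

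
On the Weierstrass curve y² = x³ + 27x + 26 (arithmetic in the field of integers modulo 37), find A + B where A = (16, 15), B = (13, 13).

(16, 15) + (13, 13). λ = (13 - 15)/(13 - 16) ≡ 35/34 mod 37. 34⁻¹ ≡ 12 (mod 37), so λ ≡ 13.
  x = λ² - 16 - 13 = 169 - 29 ≡ 29; y = λ·(16 - 29) - 15 ≡ 1. → (29, 1)

(29, 1)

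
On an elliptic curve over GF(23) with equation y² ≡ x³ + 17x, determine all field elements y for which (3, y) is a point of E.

x³ + 17x + 0 = 78 ≡ 9 (mod 23).
Square roots of 9 mod 23: 3 and 20 (since 3² = 9 ≡ 9).

3, 20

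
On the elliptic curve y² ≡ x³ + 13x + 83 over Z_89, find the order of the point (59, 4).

2P: tangent at (59, 4): λ = (3·59² + 13)/(2·4) ≡ 43/8. 8⁻¹ ≡ 78 (mod 89), so λ ≡ 43·78 ≡ 61.
  x = λ² - 59 - 59 = 3721 - 118 ≡ 43; y = λ·(59 - 43) - 4 ≡ 82. → (43, 82)
3P: (43, 82) + (59, 4). λ = (4 - 82)/(59 - 43) ≡ 11/16 mod 89. 16⁻¹ ≡ 39 (mod 89), so λ ≡ 73.
  x = λ² - 43 - 59 = 5329 - 102 ≡ 65; y = λ·(43 - 65) - 82 ≡ 3. → (65, 3)
4P: (65, 3) + (59, 4). λ = (4 - 3)/(59 - 65) ≡ 1/83 mod 89. 83⁻¹ ≡ 74 (mod 89) since 83·74 = 6142 ≡ 1, so λ ≡ 74.
  x = λ² - 65 - 59 = 5476 - 124 ≡ 12; y = λ·(65 - 12) - 3 ≡ 3. → (12, 3)
5P: (12, 3) + (59, 4). λ = (4 - 3)/(59 - 12) ≡ 1/47 mod 89. 47⁻¹ ≡ 36 (mod 89), so λ ≡ 36.
  x = λ² - 12 - 59 = 1296 - 71 ≡ 68; y = λ·(12 - 68) - 3 ≡ 28. → (68, 28)
6P: (68, 28) + (59, 4). λ = (4 - 28)/(59 - 68) ≡ 65/80 mod 89. 80⁻¹ ≡ 79 (mod 89) since 80·79 = 6320 ≡ 1, so λ ≡ 62.
  x = λ² - 68 - 59 = 3844 - 127 ≡ 68; y = λ·(68 - 68) - 28 ≡ 61. → (68, 61)
7P: (68, 61) + (59, 4). λ = (4 - 61)/(59 - 68) ≡ 32/80 mod 89. 80⁻¹ ≡ 79 (mod 89), so λ ≡ 36.
  x = λ² - 68 - 59 = 1296 - 127 ≡ 12; y = λ·(68 - 12) - 61 ≡ 86. → (12, 86)
8P: (12, 86) + (59, 4). λ = (4 - 86)/(59 - 12) ≡ 7/47 mod 89. 47⁻¹ ≡ 36 (mod 89), so λ ≡ 74.
  x = λ² - 12 - 59 = 5476 - 71 ≡ 65; y = λ·(12 - 65) - 86 ≡ 86. → (65, 86)
9P: (65, 86) + (59, 4). λ = (4 - 86)/(59 - 65) ≡ 7/83 mod 89. 83⁻¹ ≡ 74 (mod 89) since 83·74 = 6142 ≡ 1, so λ ≡ 73.
  x = λ² - 65 - 59 = 5329 - 124 ≡ 43; y = λ·(65 - 43) - 86 ≡ 7. → (43, 7)
10P: (43, 7) + (59, 4). λ = (4 - 7)/(59 - 43) ≡ 86/16 mod 89. 16⁻¹ ≡ 39 (mod 89) since 16·39 = 624 ≡ 1, so λ ≡ 61.
  x = λ² - 43 - 59 = 3721 - 102 ≡ 59; y = λ·(43 - 59) - 7 ≡ 85. → (59, 85)
11P: (59, 85) + (59, 4): same x and y₁ ≡ -y₂, so the sum is the point at infinity.
11P = the point at infinity, so the order is 11.

11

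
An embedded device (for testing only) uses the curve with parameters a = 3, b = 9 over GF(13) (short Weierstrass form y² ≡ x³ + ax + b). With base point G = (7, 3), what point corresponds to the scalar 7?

(1, 0)

Double-and-add on 7 = (111)₂. Start with G = (7, 3) for the leading 1-bit.
double: tangent at (7, 3): λ = (3·7² + 3)/(2·3) ≡ 7/6. 6⁻¹ ≡ 11 (mod 13), so λ ≡ 7·11 ≡ 12.
  x = λ² - 7 - 7 = 144 - 14 ≡ 0; y = λ·(7 - 0) - 3 ≡ 3. → (0, 3)
add G: (0, 3) + (7, 3). λ = (3 - 3)/(7 - 0) ≡ 0/7 mod 13. 7⁻¹ ≡ 2 (mod 13) since 7·2 = 14 ≡ 1, so λ ≡ 0.
  x = λ² - 0 - 7 = 0 - 7 ≡ 6; y = λ·(0 - 6) - 3 ≡ 10. → (6, 10)
double: tangent at (6, 10): λ = (3·6² + 3)/(2·10) ≡ 7/7. 7⁻¹ ≡ 2 (mod 13) since 7·2 = 14 ≡ 1, so λ ≡ 7·2 ≡ 1.
  x = λ² - 6 - 6 = 1 - 12 ≡ 2; y = λ·(6 - 2) - 10 ≡ 7. → (2, 7)
add G: (2, 7) + (7, 3). λ = (3 - 7)/(7 - 2) ≡ 9/5 mod 13. 5⁻¹ ≡ 8 (mod 13), so λ ≡ 7.
  x = λ² - 2 - 7 = 49 - 9 ≡ 1; y = λ·(2 - 1) - 7 ≡ 0. → (1, 0)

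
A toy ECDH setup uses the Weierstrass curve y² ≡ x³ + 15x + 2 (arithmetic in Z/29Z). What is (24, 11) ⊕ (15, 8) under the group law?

(3, 25)

(24, 11) + (15, 8). λ = (8 - 11)/(15 - 24) ≡ 26/20 mod 29. 20⁻¹ ≡ 16 (mod 29), so λ ≡ 10.
  x = λ² - 24 - 15 = 100 - 39 ≡ 3; y = λ·(24 - 3) - 11 ≡ 25. → (3, 25)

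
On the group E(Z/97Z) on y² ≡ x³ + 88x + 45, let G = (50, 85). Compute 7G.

(64, 2)

Repeated addition: build up to 7G.
2G: tangent at (50, 85): λ = (3·50² + 88)/(2·85) ≡ 22/73. 73⁻¹ ≡ 4 (mod 97) since 73·4 = 292 ≡ 1, so λ ≡ 22·4 ≡ 88.
  x = λ² - 50 - 50 = 7744 - 100 ≡ 78; y = λ·(50 - 78) - 85 ≡ 70. → (78, 70)
3G: (78, 70) + (50, 85). λ = (85 - 70)/(50 - 78) ≡ 15/69 mod 97. 69⁻¹ ≡ 45 (mod 97), so λ ≡ 93.
  x = λ² - 78 - 50 = 8649 - 128 ≡ 82; y = λ·(78 - 82) - 70 ≡ 43. → (82, 43)
4G: (82, 43) + (50, 85). λ = (85 - 43)/(50 - 82) ≡ 42/65 mod 97. 65⁻¹ ≡ 3 (mod 97), so λ ≡ 29.
  x = λ² - 82 - 50 = 841 - 132 ≡ 30; y = λ·(82 - 30) - 43 ≡ 10. → (30, 10)
5G: (30, 10) + (50, 85). λ = (85 - 10)/(50 - 30) ≡ 75/20 mod 97. 20⁻¹ ≡ 34 (mod 97) since 20·34 = 680 ≡ 1, so λ ≡ 28.
  x = λ² - 30 - 50 = 784 - 80 ≡ 25; y = λ·(30 - 25) - 10 ≡ 33. → (25, 33)
6G: (25, 33) + (50, 85). λ = (85 - 33)/(50 - 25) ≡ 52/25 mod 97. 25⁻¹ ≡ 66 (mod 97) since 25·66 = 1650 ≡ 1, so λ ≡ 37.
  x = λ² - 25 - 50 = 1369 - 75 ≡ 33; y = λ·(25 - 33) - 33 ≡ 59. → (33, 59)
7G: (33, 59) + (50, 85). λ = (85 - 59)/(50 - 33) ≡ 26/17 mod 97. 17⁻¹ ≡ 40 (mod 97), so λ ≡ 70.
  x = λ² - 33 - 50 = 4900 - 83 ≡ 64; y = λ·(33 - 64) - 59 ≡ 2. → (64, 2)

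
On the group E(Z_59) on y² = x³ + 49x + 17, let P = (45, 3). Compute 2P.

tangent at (45, 3): λ = (3·45² + 49)/(2·3) ≡ 47/6. 6⁻¹ ≡ 10 (mod 59), so λ ≡ 47·10 ≡ 57.
  x = λ² - 45 - 45 = 3249 - 90 ≡ 32; y = λ·(45 - 32) - 3 ≡ 30. → (32, 30)

(32, 30)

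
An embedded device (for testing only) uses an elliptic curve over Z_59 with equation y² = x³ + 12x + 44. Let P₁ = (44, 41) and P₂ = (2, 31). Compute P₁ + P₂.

(44, 41) + (2, 31). λ = (31 - 41)/(2 - 44) ≡ 49/17 mod 59. 17⁻¹ ≡ 7 (mod 59) since 17·7 = 119 ≡ 1, so λ ≡ 48.
  x = λ² - 44 - 2 = 2304 - 46 ≡ 16; y = λ·(44 - 16) - 41 ≡ 5. → (16, 5)

(16, 5)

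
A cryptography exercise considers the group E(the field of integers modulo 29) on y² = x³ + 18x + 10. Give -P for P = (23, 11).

-(23, 11) = (23, -11 mod 29) = (23, 18).

(23, 18)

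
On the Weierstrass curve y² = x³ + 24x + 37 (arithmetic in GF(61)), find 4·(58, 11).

(57, 11)

Write G = (58, 11).
Double-and-add on 4 = (100)₂. Start with G = (58, 11) for the leading 1-bit.
double: tangent at (58, 11): λ = (3·58² + 24)/(2·11) ≡ 51/22. 22⁻¹ ≡ 25 (mod 61), so λ ≡ 51·25 ≡ 55.
  x = λ² - 58 - 58 = 3025 - 116 ≡ 42; y = λ·(58 - 42) - 11 ≡ 15. → (42, 15)
double: tangent at (42, 15): λ = (3·42² + 24)/(2·15) ≡ 9/30. 30⁻¹ ≡ 59 (mod 61), so λ ≡ 9·59 ≡ 43.
  x = λ² - 42 - 42 = 1849 - 84 ≡ 57; y = λ·(42 - 57) - 15 ≡ 11. → (57, 11)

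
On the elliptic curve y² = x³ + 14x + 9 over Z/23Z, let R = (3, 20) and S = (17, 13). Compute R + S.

(3, 20) + (17, 13). λ = (13 - 20)/(17 - 3) ≡ 16/14 mod 23. 14⁻¹ ≡ 5 (mod 23), so λ ≡ 11.
  x = λ² - 3 - 17 = 121 - 20 ≡ 9; y = λ·(3 - 9) - 20 ≡ 6. → (9, 6)

(9, 6)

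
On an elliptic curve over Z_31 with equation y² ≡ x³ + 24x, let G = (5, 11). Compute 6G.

Double-and-add on 6 = (110)₂. Start with G = (5, 11) for the leading 1-bit.
double: tangent at (5, 11): λ = (3·5² + 24)/(2·11) ≡ 6/22. 22⁻¹ ≡ 24 (mod 31) since 22·24 = 528 ≡ 1, so λ ≡ 6·24 ≡ 20.
  x = λ² - 5 - 5 = 400 - 10 ≡ 18; y = λ·(5 - 18) - 11 ≡ 8. → (18, 8)
add G: (18, 8) + (5, 11). λ = (11 - 8)/(5 - 18) ≡ 3/18 mod 31. 18⁻¹ ≡ 19 (mod 31), so λ ≡ 26.
  x = λ² - 18 - 5 = 676 - 23 ≡ 2; y = λ·(18 - 2) - 8 ≡ 5. → (2, 5)
double: tangent at (2, 5): λ = (3·2² + 24)/(2·5) ≡ 5/10. 10⁻¹ ≡ 28 (mod 31) since 10·28 = 280 ≡ 1, so λ ≡ 5·28 ≡ 16.
  x = λ² - 2 - 2 = 256 - 4 ≡ 4; y = λ·(2 - 4) - 5 ≡ 25. → (4, 25)

(4, 25)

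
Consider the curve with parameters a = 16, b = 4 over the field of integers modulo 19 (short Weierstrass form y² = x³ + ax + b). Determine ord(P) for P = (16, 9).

2P: tangent at (16, 9): λ = (3·16² + 16)/(2·9) ≡ 5/18. 18⁻¹ ≡ 18 (mod 19), so λ ≡ 5·18 ≡ 14.
  x = λ² - 16 - 16 = 196 - 32 ≡ 12; y = λ·(16 - 12) - 9 ≡ 9. → (12, 9)
3P: (12, 9) + (16, 9). λ = (9 - 9)/(16 - 12) ≡ 0/4 mod 19. 4⁻¹ ≡ 5 (mod 19) since 4·5 = 20 ≡ 1, so λ ≡ 0.
  x = λ² - 12 - 16 = 0 - 28 ≡ 10; y = λ·(12 - 10) - 9 ≡ 10. → (10, 10)
4P: (10, 10) + (16, 9). λ = (9 - 10)/(16 - 10) ≡ 18/6 mod 19. 6⁻¹ ≡ 16 (mod 19), so λ ≡ 3.
  x = λ² - 10 - 16 = 9 - 26 ≡ 2; y = λ·(10 - 2) - 10 ≡ 14. → (2, 14)
5P: (2, 14) + (16, 9). λ = (9 - 14)/(16 - 2) ≡ 14/14 mod 19. 14⁻¹ ≡ 15 (mod 19), so λ ≡ 1.
  x = λ² - 2 - 16 = 1 - 18 ≡ 2; y = λ·(2 - 2) - 14 ≡ 5. → (2, 5)
6P: (2, 5) + (16, 9). λ = (9 - 5)/(16 - 2) ≡ 4/14 mod 19. 14⁻¹ ≡ 15 (mod 19), so λ ≡ 3.
  x = λ² - 2 - 16 = 9 - 18 ≡ 10; y = λ·(2 - 10) - 5 ≡ 9. → (10, 9)
7P: (10, 9) + (16, 9). λ = (9 - 9)/(16 - 10) ≡ 0/6 mod 19. 6⁻¹ ≡ 16 (mod 19) since 6·16 = 96 ≡ 1, so λ ≡ 0.
  x = λ² - 10 - 16 = 0 - 26 ≡ 12; y = λ·(10 - 12) - 9 ≡ 10. → (12, 10)
8P: (12, 10) + (16, 9). λ = (9 - 10)/(16 - 12) ≡ 18/4 mod 19. 4⁻¹ ≡ 5 (mod 19) since 4·5 = 20 ≡ 1, so λ ≡ 14.
  x = λ² - 12 - 16 = 196 - 28 ≡ 16; y = λ·(12 - 16) - 10 ≡ 10. → (16, 10)
9P: (16, 10) + (16, 9): same x and y₁ ≡ -y₂, so the sum is 𝒪.
9P = 𝒪, so the order is 9.

9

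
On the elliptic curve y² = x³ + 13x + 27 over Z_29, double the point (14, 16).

(21, 22)

tangent at (14, 16): λ = (3·14² + 13)/(2·16) ≡ 21/3. 3⁻¹ ≡ 10 (mod 29), so λ ≡ 21·10 ≡ 7.
  x = λ² - 14 - 14 = 49 - 28 ≡ 21; y = λ·(14 - 21) - 16 ≡ 22. → (21, 22)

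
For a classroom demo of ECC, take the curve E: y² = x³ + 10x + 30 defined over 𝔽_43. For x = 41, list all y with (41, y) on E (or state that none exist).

none

x³ + 10x + 30 = 69361 ≡ 2 (mod 43).
2 is a non-residue mod 43; no y exists.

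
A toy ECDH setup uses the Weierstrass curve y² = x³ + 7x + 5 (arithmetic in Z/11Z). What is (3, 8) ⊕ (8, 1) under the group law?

(3, 8) + (8, 1). λ = (1 - 8)/(8 - 3) ≡ 4/5 mod 11. 5⁻¹ ≡ 9 (mod 11), so λ ≡ 3.
  x = λ² - 3 - 8 = 9 - 11 ≡ 9; y = λ·(3 - 9) - 8 ≡ 7. → (9, 7)

(9, 7)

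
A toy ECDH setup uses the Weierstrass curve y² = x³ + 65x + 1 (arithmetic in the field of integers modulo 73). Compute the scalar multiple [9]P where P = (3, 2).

(42, 13)

Repeated addition: build up to 9P.
2P: tangent at (3, 2): λ = (3·3² + 65)/(2·2) ≡ 19/4. 4⁻¹ ≡ 55 (mod 73) since 4·55 = 220 ≡ 1, so λ ≡ 19·55 ≡ 23.
  x = λ² - 3 - 3 = 529 - 6 ≡ 12; y = λ·(3 - 12) - 2 ≡ 10. → (12, 10)
3P: (12, 10) + (3, 2). λ = (2 - 10)/(3 - 12) ≡ 65/64 mod 73. 64⁻¹ ≡ 8 (mod 73) since 64·8 = 512 ≡ 1, so λ ≡ 9.
  x = λ² - 12 - 3 = 81 - 15 ≡ 66; y = λ·(12 - 66) - 10 ≡ 15. → (66, 15)
4P: (66, 15) + (3, 2). λ = (2 - 15)/(3 - 66) ≡ 60/10 mod 73. 10⁻¹ ≡ 22 (mod 73), so λ ≡ 6.
  x = λ² - 66 - 3 = 36 - 69 ≡ 40; y = λ·(66 - 40) - 15 ≡ 68. → (40, 68)
5P: (40, 68) + (3, 2). λ = (2 - 68)/(3 - 40) ≡ 7/36 mod 73. 36⁻¹ ≡ 71 (mod 73), so λ ≡ 59.
  x = λ² - 40 - 3 = 3481 - 43 ≡ 7; y = λ·(40 - 7) - 68 ≡ 54. → (7, 54)
6P: (7, 54) + (3, 2). λ = (2 - 54)/(3 - 7) ≡ 21/69 mod 73. 69⁻¹ ≡ 18 (mod 73) since 69·18 = 1242 ≡ 1, so λ ≡ 13.
  x = λ² - 7 - 3 = 169 - 10 ≡ 13; y = λ·(7 - 13) - 54 ≡ 14. → (13, 14)
7P: (13, 14) + (3, 2). λ = (2 - 14)/(3 - 13) ≡ 61/63 mod 73. 63⁻¹ ≡ 51 (mod 73) since 63·51 = 3213 ≡ 1, so λ ≡ 45.
  x = λ² - 13 - 3 = 2025 - 16 ≡ 38; y = λ·(13 - 38) - 14 ≡ 29. → (38, 29)
8P: (38, 29) + (3, 2). λ = (2 - 29)/(3 - 38) ≡ 46/38 mod 73. 38⁻¹ ≡ 25 (mod 73), so λ ≡ 55.
  x = λ² - 38 - 3 = 3025 - 41 ≡ 64; y = λ·(38 - 64) - 29 ≡ 1. → (64, 1)
9P: (64, 1) + (3, 2). λ = (2 - 1)/(3 - 64) ≡ 1/12 mod 73. 12⁻¹ ≡ 67 (mod 73) since 12·67 = 804 ≡ 1, so λ ≡ 67.
  x = λ² - 64 - 3 = 4489 - 67 ≡ 42; y = λ·(64 - 42) - 1 ≡ 13. → (42, 13)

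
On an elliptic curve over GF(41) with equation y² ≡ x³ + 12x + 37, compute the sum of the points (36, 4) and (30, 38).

(36, 4) + (30, 38). λ = (38 - 4)/(30 - 36) ≡ 34/35 mod 41. 35⁻¹ ≡ 34 (mod 41) since 35·34 = 1190 ≡ 1, so λ ≡ 8.
  x = λ² - 36 - 30 = 64 - 66 ≡ 39; y = λ·(36 - 39) - 4 ≡ 13. → (39, 13)

(39, 13)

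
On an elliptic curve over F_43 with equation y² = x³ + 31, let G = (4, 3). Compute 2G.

(13, 11)

tangent at (4, 3): λ = (3·4² + 0)/(2·3) ≡ 5/6. 6⁻¹ ≡ 36 (mod 43), so λ ≡ 5·36 ≡ 8.
  x = λ² - 4 - 4 = 64 - 8 ≡ 13; y = λ·(4 - 13) - 3 ≡ 11. → (13, 11)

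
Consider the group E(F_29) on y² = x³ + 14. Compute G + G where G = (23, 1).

(28, 19)

tangent at (23, 1): λ = (3·23² + 0)/(2·1) ≡ 21/2. 2⁻¹ ≡ 15 (mod 29), so λ ≡ 21·15 ≡ 25.
  x = λ² - 23 - 23 = 625 - 46 ≡ 28; y = λ·(23 - 28) - 1 ≡ 19. → (28, 19)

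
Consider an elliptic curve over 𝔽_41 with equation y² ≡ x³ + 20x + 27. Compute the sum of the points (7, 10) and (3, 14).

(7, 10) + (3, 14). λ = (14 - 10)/(3 - 7) ≡ 4/37 mod 41. 37⁻¹ ≡ 10 (mod 41) since 37·10 = 370 ≡ 1, so λ ≡ 40.
  x = λ² - 7 - 3 = 1600 - 10 ≡ 32; y = λ·(7 - 32) - 10 ≡ 15. → (32, 15)

(32, 15)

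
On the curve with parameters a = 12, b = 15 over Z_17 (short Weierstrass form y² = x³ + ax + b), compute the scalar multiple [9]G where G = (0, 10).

Double-and-add on 9 = (1001)₂. Start with G = (0, 10) for the leading 1-bit.
double: tangent at (0, 10): λ = (3·0² + 12)/(2·10) ≡ 12/3. 3⁻¹ ≡ 6 (mod 17) since 3·6 = 18 ≡ 1, so λ ≡ 12·6 ≡ 4.
  x = λ² - 0 - 0 = 16 - 0 ≡ 16; y = λ·(0 - 16) - 10 ≡ 11. → (16, 11)
double: tangent at (16, 11): λ = (3·16² + 12)/(2·11) ≡ 15/5. 5⁻¹ ≡ 7 (mod 17) since 5·7 = 35 ≡ 1, so λ ≡ 15·7 ≡ 3.
  x = λ² - 16 - 16 = 9 - 32 ≡ 11; y = λ·(16 - 11) - 11 ≡ 4. → (11, 4)
double: tangent at (11, 4): λ = (3·11² + 12)/(2·4) ≡ 1/8. 8⁻¹ ≡ 15 (mod 17), so λ ≡ 1·15 ≡ 15.
  x = λ² - 11 - 11 = 225 - 22 ≡ 16; y = λ·(11 - 16) - 4 ≡ 6. → (16, 6)
add G: (16, 6) + (0, 10). λ = (10 - 6)/(0 - 16) ≡ 4/1 mod 17. 1⁻¹ ≡ 1 (mod 17), so λ ≡ 4.
  x = λ² - 16 - 0 = 16 - 16 ≡ 0; y = λ·(16 - 0) - 6 ≡ 7. → (0, 7)

(0, 7)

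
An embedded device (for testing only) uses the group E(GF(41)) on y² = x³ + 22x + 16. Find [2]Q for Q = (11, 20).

tangent at (11, 20): λ = (3·11² + 22)/(2·20) ≡ 16/40. 40⁻¹ ≡ 40 (mod 41) since 40·40 = 1600 ≡ 1, so λ ≡ 16·40 ≡ 25.
  x = λ² - 11 - 11 = 625 - 22 ≡ 29; y = λ·(11 - 29) - 20 ≡ 22. → (29, 22)

(29, 22)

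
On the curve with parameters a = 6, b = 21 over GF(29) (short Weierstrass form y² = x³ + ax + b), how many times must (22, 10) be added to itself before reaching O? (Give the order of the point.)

10

2P: tangent at (22, 10): λ = (3·22² + 6)/(2·10) ≡ 8/20. 20⁻¹ ≡ 16 (mod 29), so λ ≡ 8·16 ≡ 12.
  x = λ² - 22 - 22 = 144 - 44 ≡ 13; y = λ·(22 - 13) - 10 ≡ 11. → (13, 11)
3P: (13, 11) + (22, 10). λ = (10 - 11)/(22 - 13) ≡ 28/9 mod 29. 9⁻¹ ≡ 13 (mod 29), so λ ≡ 16.
  x = λ² - 13 - 22 = 256 - 35 ≡ 18; y = λ·(13 - 18) - 11 ≡ 25. → (18, 25)
4P: (18, 25) + (22, 10). λ = (10 - 25)/(22 - 18) ≡ 14/4 mod 29. 4⁻¹ ≡ 22 (mod 29), so λ ≡ 18.
  x = λ² - 18 - 22 = 324 - 40 ≡ 23; y = λ·(18 - 23) - 25 ≡ 1. → (23, 1)
5P: (23, 1) + (22, 10). λ = (10 - 1)/(22 - 23) ≡ 9/28 mod 29. 28⁻¹ ≡ 28 (mod 29) since 28·28 = 784 ≡ 1, so λ ≡ 20.
  x = λ² - 23 - 22 = 400 - 45 ≡ 7; y = λ·(23 - 7) - 1 ≡ 0. → (7, 0)
6P: (7, 0) + (22, 10). λ = (10 - 0)/(22 - 7) ≡ 10/15 mod 29. 15⁻¹ ≡ 2 (mod 29) since 15·2 = 30 ≡ 1, so λ ≡ 20.
  x = λ² - 7 - 22 = 400 - 29 ≡ 23; y = λ·(7 - 23) - 0 ≡ 28. → (23, 28)
7P: (23, 28) + (22, 10). λ = (10 - 28)/(22 - 23) ≡ 11/28 mod 29. 28⁻¹ ≡ 28 (mod 29) since 28·28 = 784 ≡ 1, so λ ≡ 18.
  x = λ² - 23 - 22 = 324 - 45 ≡ 18; y = λ·(23 - 18) - 28 ≡ 4. → (18, 4)
8P: (18, 4) + (22, 10). λ = (10 - 4)/(22 - 18) ≡ 6/4 mod 29. 4⁻¹ ≡ 22 (mod 29), so λ ≡ 16.
  x = λ² - 18 - 22 = 256 - 40 ≡ 13; y = λ·(18 - 13) - 4 ≡ 18. → (13, 18)
9P: (13, 18) + (22, 10). λ = (10 - 18)/(22 - 13) ≡ 21/9 mod 29. 9⁻¹ ≡ 13 (mod 29), so λ ≡ 12.
  x = λ² - 13 - 22 = 144 - 35 ≡ 22; y = λ·(13 - 22) - 18 ≡ 19. → (22, 19)
10P: (22, 19) + (22, 10): same x and y₁ ≡ -y₂, so the sum is O.
10P = O, so the order is 10.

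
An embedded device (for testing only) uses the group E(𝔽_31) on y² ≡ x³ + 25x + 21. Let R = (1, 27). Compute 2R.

tangent at (1, 27): λ = (3·1² + 25)/(2·27) ≡ 28/23. 23⁻¹ ≡ 27 (mod 31) since 23·27 = 621 ≡ 1, so λ ≡ 28·27 ≡ 12.
  x = λ² - 1 - 1 = 144 - 2 ≡ 18; y = λ·(1 - 18) - 27 ≡ 17. → (18, 17)

(18, 17)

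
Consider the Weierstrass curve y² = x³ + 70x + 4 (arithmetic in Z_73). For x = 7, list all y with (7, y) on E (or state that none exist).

x³ + 70x + 4 = 837 ≡ 34 (mod 73).
34 is a non-residue mod 73; no y exists.

none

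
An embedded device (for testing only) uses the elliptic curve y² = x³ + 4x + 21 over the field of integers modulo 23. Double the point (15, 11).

(22, 4)

tangent at (15, 11): λ = (3·15² + 4)/(2·11) ≡ 12/22. 22⁻¹ ≡ 22 (mod 23), so λ ≡ 12·22 ≡ 11.
  x = λ² - 15 - 15 = 121 - 30 ≡ 22; y = λ·(15 - 22) - 11 ≡ 4. → (22, 4)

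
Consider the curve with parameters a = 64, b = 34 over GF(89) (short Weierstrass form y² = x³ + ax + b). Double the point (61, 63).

tangent at (61, 63): λ = (3·61² + 64)/(2·63) ≡ 13/37. 37⁻¹ ≡ 77 (mod 89), so λ ≡ 13·77 ≡ 22.
  x = λ² - 61 - 61 = 484 - 122 ≡ 6; y = λ·(61 - 6) - 63 ≡ 79. → (6, 79)

(6, 79)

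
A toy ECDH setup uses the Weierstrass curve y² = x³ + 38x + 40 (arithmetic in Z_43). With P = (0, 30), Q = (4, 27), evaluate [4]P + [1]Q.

(0, 13)

First 4P:
Double-and-add on 4 = (100)₂. Start with P = (0, 30) for the leading 1-bit.
double: tangent at (0, 30): λ = (3·0² + 38)/(2·30) ≡ 38/17. 17⁻¹ ≡ 38 (mod 43), so λ ≡ 38·38 ≡ 25.
  x = λ² - 0 - 0 = 625 - 0 ≡ 23; y = λ·(0 - 23) - 30 ≡ 40. → (23, 40)
double: tangent at (23, 40): λ = (3·23² + 38)/(2·40) ≡ 34/37. 37⁻¹ ≡ 7 (mod 43) since 37·7 = 259 ≡ 1, so λ ≡ 34·7 ≡ 23.
  x = λ² - 23 - 23 = 529 - 46 ≡ 10; y = λ·(23 - 10) - 40 ≡ 1. → (10, 1)
4P = (10, 1).
Finally 4P + Q:
(10, 1) + (4, 27). λ = (27 - 1)/(4 - 10) ≡ 26/37 mod 43. 37⁻¹ ≡ 7 (mod 43) since 37·7 = 259 ≡ 1, so λ ≡ 10.
  x = λ² - 10 - 4 = 100 - 14 ≡ 0; y = λ·(10 - 0) - 1 ≡ 13. → (0, 13)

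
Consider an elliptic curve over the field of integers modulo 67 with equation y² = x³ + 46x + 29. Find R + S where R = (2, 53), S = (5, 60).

(2, 53) + (5, 60). λ = (60 - 53)/(5 - 2) ≡ 7/3 mod 67. 3⁻¹ ≡ 45 (mod 67) since 3·45 = 135 ≡ 1, so λ ≡ 47.
  x = λ² - 2 - 5 = 2209 - 7 ≡ 58; y = λ·(2 - 58) - 53 ≡ 62. → (58, 62)

(58, 62)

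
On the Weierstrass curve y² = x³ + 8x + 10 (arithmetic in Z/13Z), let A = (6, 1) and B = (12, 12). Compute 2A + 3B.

(3, 3)

First 2A:
Repeated addition: build up to 2A.
2A: tangent at (6, 1): λ = (3·6² + 8)/(2·1) ≡ 12/2. 2⁻¹ ≡ 7 (mod 13), so λ ≡ 12·7 ≡ 6.
  x = λ² - 6 - 6 = 36 - 12 ≡ 11; y = λ·(6 - 11) - 1 ≡ 8. → (11, 8)
2A = (11, 8).
Next 3B:
Repeated addition: build up to 3B.
2B: tangent at (12, 12): λ = (3·12² + 8)/(2·12) ≡ 11/11. 11⁻¹ ≡ 6 (mod 13) since 11·6 = 66 ≡ 1, so λ ≡ 11·6 ≡ 1.
  x = λ² - 12 - 12 = 1 - 24 ≡ 3; y = λ·(12 - 3) - 12 ≡ 10. → (3, 10)
3B: (3, 10) + (12, 12). λ = (12 - 10)/(12 - 3) ≡ 2/9 mod 13. 9⁻¹ ≡ 3 (mod 13) since 9·3 = 27 ≡ 1, so λ ≡ 6.
  x = λ² - 3 - 12 = 36 - 15 ≡ 8; y = λ·(3 - 8) - 10 ≡ 12. → (8, 12)
3B = (8, 12).
Finally 2A + 3B:
(11, 8) + (8, 12). λ = (12 - 8)/(8 - 11) ≡ 4/10 mod 13. 10⁻¹ ≡ 4 (mod 13), so λ ≡ 3.
  x = λ² - 11 - 8 = 9 - 19 ≡ 3; y = λ·(11 - 3) - 8 ≡ 3. → (3, 3)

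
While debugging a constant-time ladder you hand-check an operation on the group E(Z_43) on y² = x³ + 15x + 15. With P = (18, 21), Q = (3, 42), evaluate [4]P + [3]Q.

(18, 22)

First 4P:
Double-and-add on 4 = (100)₂. Start with P = (18, 21) for the leading 1-bit.
double: tangent at (18, 21): λ = (3·18² + 15)/(2·21) ≡ 41/42. 42⁻¹ ≡ 42 (mod 43), so λ ≡ 41·42 ≡ 2.
  x = λ² - 18 - 18 = 4 - 36 ≡ 11; y = λ·(18 - 11) - 21 ≡ 36. → (11, 36)
double: tangent at (11, 36): λ = (3·11² + 15)/(2·36) ≡ 34/29. 29⁻¹ ≡ 3 (mod 43) since 29·3 = 87 ≡ 1, so λ ≡ 34·3 ≡ 16.
  x = λ² - 11 - 11 = 256 - 22 ≡ 19; y = λ·(11 - 19) - 36 ≡ 8. → (19, 8)
4P = (19, 8).
Next 3Q:
Repeated addition: build up to 3Q.
2Q: tangent at (3, 42): λ = (3·3² + 15)/(2·42) ≡ 42/41. 41⁻¹ ≡ 21 (mod 43) since 41·21 = 861 ≡ 1, so λ ≡ 42·21 ≡ 22.
  x = λ² - 3 - 3 = 484 - 6 ≡ 5; y = λ·(3 - 5) - 42 ≡ 0. → (5, 0)
3Q: (5, 0) + (3, 42). λ = (42 - 0)/(3 - 5) ≡ 42/41 mod 43. 41⁻¹ ≡ 21 (mod 43), so λ ≡ 22.
  x = λ² - 5 - 3 = 484 - 8 ≡ 3; y = λ·(5 - 3) - 0 ≡ 1. → (3, 1)
3Q = (3, 1).
Finally 4P + 3Q:
(19, 8) + (3, 1). λ = (1 - 8)/(3 - 19) ≡ 36/27 mod 43. 27⁻¹ ≡ 8 (mod 43), so λ ≡ 30.
  x = λ² - 19 - 3 = 900 - 22 ≡ 18; y = λ·(19 - 18) - 8 ≡ 22. → (18, 22)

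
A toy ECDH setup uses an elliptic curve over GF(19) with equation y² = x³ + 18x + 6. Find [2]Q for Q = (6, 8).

tangent at (6, 8): λ = (3·6² + 18)/(2·8) ≡ 12/16. 16⁻¹ ≡ 6 (mod 19) since 16·6 = 96 ≡ 1, so λ ≡ 12·6 ≡ 15.
  x = λ² - 6 - 6 = 225 - 12 ≡ 4; y = λ·(6 - 4) - 8 ≡ 3. → (4, 3)

(4, 3)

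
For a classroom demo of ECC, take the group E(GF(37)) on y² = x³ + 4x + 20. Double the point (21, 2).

(22, 27)

tangent at (21, 2): λ = (3·21² + 4)/(2·2) ≡ 32/4. 4⁻¹ ≡ 28 (mod 37) since 4·28 = 112 ≡ 1, so λ ≡ 32·28 ≡ 8.
  x = λ² - 21 - 21 = 64 - 42 ≡ 22; y = λ·(21 - 22) - 2 ≡ 27. → (22, 27)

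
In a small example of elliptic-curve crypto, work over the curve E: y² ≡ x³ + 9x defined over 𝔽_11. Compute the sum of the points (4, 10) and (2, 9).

(4, 10) + (2, 9). λ = (9 - 10)/(2 - 4) ≡ 10/9 mod 11. 9⁻¹ ≡ 5 (mod 11), so λ ≡ 6.
  x = λ² - 4 - 2 = 36 - 6 ≡ 8; y = λ·(4 - 8) - 10 ≡ 10. → (8, 10)

(8, 10)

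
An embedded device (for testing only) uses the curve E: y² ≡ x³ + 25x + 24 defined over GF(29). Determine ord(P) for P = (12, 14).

5

2P: tangent at (12, 14): λ = (3·12² + 25)/(2·14) ≡ 22/28. 28⁻¹ ≡ 28 (mod 29), so λ ≡ 22·28 ≡ 7.
  x = λ² - 12 - 12 = 49 - 24 ≡ 25; y = λ·(12 - 25) - 14 ≡ 11. → (25, 11)
3P: (25, 11) + (12, 14). λ = (14 - 11)/(12 - 25) ≡ 3/16 mod 29. 16⁻¹ ≡ 20 (mod 29) since 16·20 = 320 ≡ 1, so λ ≡ 2.
  x = λ² - 25 - 12 = 4 - 37 ≡ 25; y = λ·(25 - 25) - 11 ≡ 18. → (25, 18)
4P: (25, 18) + (12, 14). λ = (14 - 18)/(12 - 25) ≡ 25/16 mod 29. 16⁻¹ ≡ 20 (mod 29) since 16·20 = 320 ≡ 1, so λ ≡ 7.
  x = λ² - 25 - 12 = 49 - 37 ≡ 12; y = λ·(25 - 12) - 18 ≡ 15. → (12, 15)
5P: (12, 15) + (12, 14): same x and y₁ ≡ -y₂, so the sum is O.
5P = O, so the order is 5.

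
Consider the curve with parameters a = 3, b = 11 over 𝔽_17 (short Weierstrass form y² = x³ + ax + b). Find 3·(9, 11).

(3, 8)

Write Q = (9, 11).
Repeated addition: build up to 3Q.
2Q: tangent at (9, 11): λ = (3·9² + 3)/(2·11) ≡ 8/5. 5⁻¹ ≡ 7 (mod 17), so λ ≡ 8·7 ≡ 5.
  x = λ² - 9 - 9 = 25 - 18 ≡ 7; y = λ·(9 - 7) - 11 ≡ 16. → (7, 16)
3Q: (7, 16) + (9, 11). λ = (11 - 16)/(9 - 7) ≡ 12/2 mod 17. 2⁻¹ ≡ 9 (mod 17), so λ ≡ 6.
  x = λ² - 7 - 9 = 36 - 16 ≡ 3; y = λ·(7 - 3) - 16 ≡ 8. → (3, 8)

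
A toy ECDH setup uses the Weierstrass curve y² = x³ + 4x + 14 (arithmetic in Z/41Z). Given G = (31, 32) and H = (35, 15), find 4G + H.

(6, 7)

First 4G:
Double-and-add on 4 = (100)₂. Start with G = (31, 32) for the leading 1-bit.
double: tangent at (31, 32): λ = (3·31² + 4)/(2·32) ≡ 17/23. 23⁻¹ ≡ 25 (mod 41), so λ ≡ 17·25 ≡ 15.
  x = λ² - 31 - 31 = 225 - 62 ≡ 40; y = λ·(31 - 40) - 32 ≡ 38. → (40, 38)
double: tangent at (40, 38): λ = (3·40² + 4)/(2·38) ≡ 7/35. 35⁻¹ ≡ 34 (mod 41) since 35·34 = 1190 ≡ 1, so λ ≡ 7·34 ≡ 33.
  x = λ² - 40 - 40 = 1089 - 80 ≡ 25; y = λ·(40 - 25) - 38 ≡ 6. → (25, 6)
4G = (25, 6).
Finally 4G + H:
(25, 6) + (35, 15). λ = (15 - 6)/(35 - 25) ≡ 9/10 mod 41. 10⁻¹ ≡ 37 (mod 41), so λ ≡ 5.
  x = λ² - 25 - 35 = 25 - 60 ≡ 6; y = λ·(25 - 6) - 6 ≡ 7. → (6, 7)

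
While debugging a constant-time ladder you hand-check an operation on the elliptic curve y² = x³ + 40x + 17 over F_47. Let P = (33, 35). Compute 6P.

(8, 35)

Repeated addition: build up to 6P.
2P: tangent at (33, 35): λ = (3·33² + 40)/(2·35) ≡ 17/23. 23⁻¹ ≡ 45 (mod 47), so λ ≡ 17·45 ≡ 13.
  x = λ² - 33 - 33 = 169 - 66 ≡ 9; y = λ·(33 - 9) - 35 ≡ 42. → (9, 42)
3P: (9, 42) + (33, 35). λ = (35 - 42)/(33 - 9) ≡ 40/24 mod 47. 24⁻¹ ≡ 2 (mod 47), so λ ≡ 33.
  x = λ² - 9 - 33 = 1089 - 42 ≡ 13; y = λ·(9 - 13) - 42 ≡ 14. → (13, 14)
4P: (13, 14) + (33, 35). λ = (35 - 14)/(33 - 13) ≡ 21/20 mod 47. 20⁻¹ ≡ 40 (mod 47), so λ ≡ 41.
  x = λ² - 13 - 33 = 1681 - 46 ≡ 37; y = λ·(13 - 37) - 14 ≡ 36. → (37, 36)
5P: (37, 36) + (33, 35). λ = (35 - 36)/(33 - 37) ≡ 46/43 mod 47. 43⁻¹ ≡ 35 (mod 47) since 43·35 = 1505 ≡ 1, so λ ≡ 12.
  x = λ² - 37 - 33 = 144 - 70 ≡ 27; y = λ·(37 - 27) - 36 ≡ 37. → (27, 37)
6P: (27, 37) + (33, 35). λ = (35 - 37)/(33 - 27) ≡ 45/6 mod 47. 6⁻¹ ≡ 8 (mod 47), so λ ≡ 31.
  x = λ² - 27 - 33 = 961 - 60 ≡ 8; y = λ·(27 - 8) - 37 ≡ 35. → (8, 35)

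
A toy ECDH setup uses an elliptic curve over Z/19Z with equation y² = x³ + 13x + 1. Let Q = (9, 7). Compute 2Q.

tangent at (9, 7): λ = (3·9² + 13)/(2·7) ≡ 9/14. 14⁻¹ ≡ 15 (mod 19), so λ ≡ 9·15 ≡ 2.
  x = λ² - 9 - 9 = 4 - 18 ≡ 5; y = λ·(9 - 5) - 7 ≡ 1. → (5, 1)

(5, 1)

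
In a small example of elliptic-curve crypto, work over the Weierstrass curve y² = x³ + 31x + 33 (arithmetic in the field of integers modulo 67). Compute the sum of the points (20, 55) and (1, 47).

(20, 55) + (1, 47). λ = (47 - 55)/(1 - 20) ≡ 59/48 mod 67. 48⁻¹ ≡ 7 (mod 67), so λ ≡ 11.
  x = λ² - 20 - 1 = 121 - 21 ≡ 33; y = λ·(20 - 33) - 55 ≡ 3. → (33, 3)

(33, 3)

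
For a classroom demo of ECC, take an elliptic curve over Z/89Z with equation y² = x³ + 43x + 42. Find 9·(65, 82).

(32, 59)

Write P = (65, 82).
Double-and-add on 9 = (1001)₂. Start with P = (65, 82) for the leading 1-bit.
double: tangent at (65, 82): λ = (3·65² + 43)/(2·82) ≡ 80/75. 75⁻¹ ≡ 19 (mod 89) since 75·19 = 1425 ≡ 1, so λ ≡ 80·19 ≡ 7.
  x = λ² - 65 - 65 = 49 - 130 ≡ 8; y = λ·(65 - 8) - 82 ≡ 50. → (8, 50)
double: tangent at (8, 50): λ = (3·8² + 43)/(2·50) ≡ 57/11. 11⁻¹ ≡ 81 (mod 89) since 11·81 = 891 ≡ 1, so λ ≡ 57·81 ≡ 78.
  x = λ² - 8 - 8 = 6084 - 16 ≡ 16; y = λ·(8 - 16) - 50 ≡ 38. → (16, 38)
double: tangent at (16, 38): λ = (3·16² + 43)/(2·38) ≡ 10/76. 76⁻¹ ≡ 41 (mod 89), so λ ≡ 10·41 ≡ 54.
  x = λ² - 16 - 16 = 2916 - 32 ≡ 36; y = λ·(16 - 36) - 38 ≡ 39. → (36, 39)
add P: (36, 39) + (65, 82). λ = (82 - 39)/(65 - 36) ≡ 43/29 mod 89. 29⁻¹ ≡ 43 (mod 89), so λ ≡ 69.
  x = λ² - 36 - 65 = 4761 - 101 ≡ 32; y = λ·(36 - 32) - 39 ≡ 59. → (32, 59)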